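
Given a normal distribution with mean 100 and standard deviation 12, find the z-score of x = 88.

-1

Step 1: Recall the z-score formula: z = (x - mu) / sigma
Step 2: Substitute values: z = (88 - 100) / 12
Step 3: z = -12 / 12 = -1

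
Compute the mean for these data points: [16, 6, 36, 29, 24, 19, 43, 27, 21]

24.5556

Step 1: Sum all values: 16 + 6 + 36 + 29 + 24 + 19 + 43 + 27 + 21 = 221
Step 2: Count the number of values: n = 9
Step 3: Mean = sum / n = 221 / 9 = 24.5556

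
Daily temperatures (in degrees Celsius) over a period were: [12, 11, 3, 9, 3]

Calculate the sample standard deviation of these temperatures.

4.3359

Step 1: Compute the mean: 7.6
Step 2: Sum of squared deviations from the mean: 75.2
Step 3: Sample variance = 75.2 / 4 = 18.8
Step 4: Standard deviation = sqrt(18.8) = 4.3359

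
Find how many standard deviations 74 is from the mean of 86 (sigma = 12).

-1

Step 1: Recall the z-score formula: z = (x - mu) / sigma
Step 2: Substitute values: z = (74 - 86) / 12
Step 3: z = -12 / 12 = -1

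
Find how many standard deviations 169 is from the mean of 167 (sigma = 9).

0.2222

Step 1: Recall the z-score formula: z = (x - mu) / sigma
Step 2: Substitute values: z = (169 - 167) / 9
Step 3: z = 2 / 9 = 0.2222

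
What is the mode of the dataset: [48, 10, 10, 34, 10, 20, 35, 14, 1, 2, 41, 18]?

10

Step 1: Count the frequency of each value:
  1: appears 1 time(s)
  2: appears 1 time(s)
  10: appears 3 time(s)
  14: appears 1 time(s)
  18: appears 1 time(s)
  20: appears 1 time(s)
  34: appears 1 time(s)
  35: appears 1 time(s)
  41: appears 1 time(s)
  48: appears 1 time(s)
Step 2: The value 10 appears most frequently (3 times).
Step 3: Mode = 10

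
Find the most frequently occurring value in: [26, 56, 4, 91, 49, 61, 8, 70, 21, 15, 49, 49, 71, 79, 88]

49

Step 1: Count the frequency of each value:
  4: appears 1 time(s)
  8: appears 1 time(s)
  15: appears 1 time(s)
  21: appears 1 time(s)
  26: appears 1 time(s)
  49: appears 3 time(s)
  56: appears 1 time(s)
  61: appears 1 time(s)
  70: appears 1 time(s)
  71: appears 1 time(s)
  79: appears 1 time(s)
  88: appears 1 time(s)
  91: appears 1 time(s)
Step 2: The value 49 appears most frequently (3 times).
Step 3: Mode = 49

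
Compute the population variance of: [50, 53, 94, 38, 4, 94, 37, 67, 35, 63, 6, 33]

763.4722

Step 1: Compute the mean: (50 + 53 + 94 + 38 + 4 + 94 + 37 + 67 + 35 + 63 + 6 + 33) / 12 = 47.8333
Step 2: Compute squared deviations from the mean:
  (50 - 47.8333)^2 = 4.6944
  (53 - 47.8333)^2 = 26.6944
  (94 - 47.8333)^2 = 2131.3611
  (38 - 47.8333)^2 = 96.6944
  (4 - 47.8333)^2 = 1921.3611
  (94 - 47.8333)^2 = 2131.3611
  (37 - 47.8333)^2 = 117.3611
  (67 - 47.8333)^2 = 367.3611
  (35 - 47.8333)^2 = 164.6944
  (63 - 47.8333)^2 = 230.0278
  (6 - 47.8333)^2 = 1750.0278
  (33 - 47.8333)^2 = 220.0278
Step 3: Sum of squared deviations = 9161.6667
Step 4: Population variance = 9161.6667 / 12 = 763.4722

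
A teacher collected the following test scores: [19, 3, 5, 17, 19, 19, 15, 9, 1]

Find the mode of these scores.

19

Step 1: Count the frequency of each value:
  1: appears 1 time(s)
  3: appears 1 time(s)
  5: appears 1 time(s)
  9: appears 1 time(s)
  15: appears 1 time(s)
  17: appears 1 time(s)
  19: appears 3 time(s)
Step 2: The value 19 appears most frequently (3 times).
Step 3: Mode = 19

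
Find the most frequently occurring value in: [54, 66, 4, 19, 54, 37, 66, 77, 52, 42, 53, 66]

66

Step 1: Count the frequency of each value:
  4: appears 1 time(s)
  19: appears 1 time(s)
  37: appears 1 time(s)
  42: appears 1 time(s)
  52: appears 1 time(s)
  53: appears 1 time(s)
  54: appears 2 time(s)
  66: appears 3 time(s)
  77: appears 1 time(s)
Step 2: The value 66 appears most frequently (3 times).
Step 3: Mode = 66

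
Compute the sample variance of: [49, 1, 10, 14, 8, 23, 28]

258

Step 1: Compute the mean: (49 + 1 + 10 + 14 + 8 + 23 + 28) / 7 = 19
Step 2: Compute squared deviations from the mean:
  (49 - 19)^2 = 900
  (1 - 19)^2 = 324
  (10 - 19)^2 = 81
  (14 - 19)^2 = 25
  (8 - 19)^2 = 121
  (23 - 19)^2 = 16
  (28 - 19)^2 = 81
Step 3: Sum of squared deviations = 1548
Step 4: Sample variance = 1548 / 6 = 258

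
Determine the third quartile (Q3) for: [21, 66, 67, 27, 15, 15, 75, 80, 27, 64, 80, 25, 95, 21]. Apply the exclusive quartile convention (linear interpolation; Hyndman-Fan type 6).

76.25

Step 1: Sort the data: [15, 15, 21, 21, 25, 27, 27, 64, 66, 67, 75, 80, 80, 95]
Step 2: n = 14
Step 3: Using the exclusive quartile method:
  Q1 = 21
  Q2 (median) = 45.5
  Q3 = 76.25
  IQR = Q3 - Q1 = 76.25 - 21 = 55.25
Step 4: Q3 = 76.25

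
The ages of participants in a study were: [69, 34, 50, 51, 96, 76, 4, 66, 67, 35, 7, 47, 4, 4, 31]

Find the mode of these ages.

4

Step 1: Count the frequency of each value:
  4: appears 3 time(s)
  7: appears 1 time(s)
  31: appears 1 time(s)
  34: appears 1 time(s)
  35: appears 1 time(s)
  47: appears 1 time(s)
  50: appears 1 time(s)
  51: appears 1 time(s)
  66: appears 1 time(s)
  67: appears 1 time(s)
  69: appears 1 time(s)
  76: appears 1 time(s)
  96: appears 1 time(s)
Step 2: The value 4 appears most frequently (3 times).
Step 3: Mode = 4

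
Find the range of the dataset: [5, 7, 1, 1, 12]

11

Step 1: Identify the maximum value: max = 12
Step 2: Identify the minimum value: min = 1
Step 3: Range = max - min = 12 - 1 = 11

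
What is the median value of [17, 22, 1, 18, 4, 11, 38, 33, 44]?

18

Step 1: Sort the data in ascending order: [1, 4, 11, 17, 18, 22, 33, 38, 44]
Step 2: The number of values is n = 9.
Step 3: Since n is odd, the median is the middle value at position 5: 18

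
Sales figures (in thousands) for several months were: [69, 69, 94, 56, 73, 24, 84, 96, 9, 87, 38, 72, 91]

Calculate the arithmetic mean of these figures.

66.3077

Step 1: Sum all values: 69 + 69 + 94 + 56 + 73 + 24 + 84 + 96 + 9 + 87 + 38 + 72 + 91 = 862
Step 2: Count the number of values: n = 13
Step 3: Mean = sum / n = 862 / 13 = 66.3077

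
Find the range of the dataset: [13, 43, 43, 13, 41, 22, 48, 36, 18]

35

Step 1: Identify the maximum value: max = 48
Step 2: Identify the minimum value: min = 13
Step 3: Range = max - min = 48 - 13 = 35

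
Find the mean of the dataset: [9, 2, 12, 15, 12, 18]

11.3333

Step 1: Sum all values: 9 + 2 + 12 + 15 + 12 + 18 = 68
Step 2: Count the number of values: n = 6
Step 3: Mean = sum / n = 68 / 6 = 11.3333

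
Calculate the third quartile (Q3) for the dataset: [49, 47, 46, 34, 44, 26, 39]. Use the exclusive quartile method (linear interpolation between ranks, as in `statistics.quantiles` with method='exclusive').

47

Step 1: Sort the data: [26, 34, 39, 44, 46, 47, 49]
Step 2: n = 7
Step 3: Using the exclusive quartile method:
  Q1 = 34
  Q2 (median) = 44
  Q3 = 47
  IQR = Q3 - Q1 = 47 - 34 = 13
Step 4: Q3 = 47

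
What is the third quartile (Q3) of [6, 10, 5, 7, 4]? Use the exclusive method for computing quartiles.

8.5

Step 1: Sort the data: [4, 5, 6, 7, 10]
Step 2: n = 5
Step 3: Using the exclusive quartile method:
  Q1 = 4.5
  Q2 (median) = 6
  Q3 = 8.5
  IQR = Q3 - Q1 = 8.5 - 4.5 = 4
Step 4: Q3 = 8.5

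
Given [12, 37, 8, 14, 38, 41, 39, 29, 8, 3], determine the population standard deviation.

14.453

Step 1: Compute the mean: 22.9
Step 2: Sum of squared deviations from the mean: 2088.9
Step 3: Population variance = 2088.9 / 10 = 208.89
Step 4: Standard deviation = sqrt(208.89) = 14.453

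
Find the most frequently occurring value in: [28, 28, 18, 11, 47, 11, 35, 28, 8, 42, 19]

28

Step 1: Count the frequency of each value:
  8: appears 1 time(s)
  11: appears 2 time(s)
  18: appears 1 time(s)
  19: appears 1 time(s)
  28: appears 3 time(s)
  35: appears 1 time(s)
  42: appears 1 time(s)
  47: appears 1 time(s)
Step 2: The value 28 appears most frequently (3 times).
Step 3: Mode = 28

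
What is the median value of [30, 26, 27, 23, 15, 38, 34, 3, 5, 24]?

25

Step 1: Sort the data in ascending order: [3, 5, 15, 23, 24, 26, 27, 30, 34, 38]
Step 2: The number of values is n = 10.
Step 3: Since n is even, the median is the average of positions 5 and 6:
  Median = (24 + 26) / 2 = 25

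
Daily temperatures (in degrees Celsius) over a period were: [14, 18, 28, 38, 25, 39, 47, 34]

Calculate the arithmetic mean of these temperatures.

30.375

Step 1: Sum all values: 14 + 18 + 28 + 38 + 25 + 39 + 47 + 34 = 243
Step 2: Count the number of values: n = 8
Step 3: Mean = sum / n = 243 / 8 = 30.375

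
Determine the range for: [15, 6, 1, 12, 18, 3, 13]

17

Step 1: Identify the maximum value: max = 18
Step 2: Identify the minimum value: min = 1
Step 3: Range = max - min = 18 - 1 = 17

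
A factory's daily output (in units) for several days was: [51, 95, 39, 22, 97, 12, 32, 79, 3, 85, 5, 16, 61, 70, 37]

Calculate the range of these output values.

94

Step 1: Identify the maximum value: max = 97
Step 2: Identify the minimum value: min = 3
Step 3: Range = max - min = 97 - 3 = 94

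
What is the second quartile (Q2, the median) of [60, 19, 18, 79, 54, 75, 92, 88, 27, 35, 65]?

60

Step 1: Sort the data: [18, 19, 27, 35, 54, 60, 65, 75, 79, 88, 92]
Step 2: n = 11
Step 3: Q2 is the median. Since n is odd, it is the middle value at position 6: 60
Step 4: Q2 = 60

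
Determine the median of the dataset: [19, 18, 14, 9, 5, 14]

14

Step 1: Sort the data in ascending order: [5, 9, 14, 14, 18, 19]
Step 2: The number of values is n = 6.
Step 3: Since n is even, the median is the average of positions 3 and 4:
  Median = (14 + 14) / 2 = 14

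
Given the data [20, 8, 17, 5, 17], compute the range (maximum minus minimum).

15

Step 1: Identify the maximum value: max = 20
Step 2: Identify the minimum value: min = 5
Step 3: Range = max - min = 20 - 5 = 15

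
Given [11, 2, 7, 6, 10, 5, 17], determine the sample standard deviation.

4.8892

Step 1: Compute the mean: 8.2857
Step 2: Sum of squared deviations from the mean: 143.4286
Step 3: Sample variance = 143.4286 / 6 = 23.9048
Step 4: Standard deviation = sqrt(23.9048) = 4.8892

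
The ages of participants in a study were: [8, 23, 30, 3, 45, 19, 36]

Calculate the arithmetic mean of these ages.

23.4286

Step 1: Sum all values: 8 + 23 + 30 + 3 + 45 + 19 + 36 = 164
Step 2: Count the number of values: n = 7
Step 3: Mean = sum / n = 164 / 7 = 23.4286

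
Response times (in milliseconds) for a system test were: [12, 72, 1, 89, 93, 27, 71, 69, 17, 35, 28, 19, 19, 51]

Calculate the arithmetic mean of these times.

43.0714

Step 1: Sum all values: 12 + 72 + 1 + 89 + 93 + 27 + 71 + 69 + 17 + 35 + 28 + 19 + 19 + 51 = 603
Step 2: Count the number of values: n = 14
Step 3: Mean = sum / n = 603 / 14 = 43.0714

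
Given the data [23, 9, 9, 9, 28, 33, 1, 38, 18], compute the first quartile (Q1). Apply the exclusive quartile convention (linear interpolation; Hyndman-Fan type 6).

9

Step 1: Sort the data: [1, 9, 9, 9, 18, 23, 28, 33, 38]
Step 2: n = 9
Step 3: Using the exclusive quartile method:
  Q1 = 9
  Q2 (median) = 18
  Q3 = 30.5
  IQR = Q3 - Q1 = 30.5 - 9 = 21.5
Step 4: Q1 = 9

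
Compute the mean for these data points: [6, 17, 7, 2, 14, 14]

10

Step 1: Sum all values: 6 + 17 + 7 + 2 + 14 + 14 = 60
Step 2: Count the number of values: n = 6
Step 3: Mean = sum / n = 60 / 6 = 10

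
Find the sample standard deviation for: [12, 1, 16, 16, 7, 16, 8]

5.7859

Step 1: Compute the mean: 10.8571
Step 2: Sum of squared deviations from the mean: 200.8571
Step 3: Sample variance = 200.8571 / 6 = 33.4762
Step 4: Standard deviation = sqrt(33.4762) = 5.7859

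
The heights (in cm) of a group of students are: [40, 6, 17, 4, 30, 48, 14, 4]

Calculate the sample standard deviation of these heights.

17.054

Step 1: Compute the mean: 20.375
Step 2: Sum of squared deviations from the mean: 2035.875
Step 3: Sample variance = 2035.875 / 7 = 290.8393
Step 4: Standard deviation = sqrt(290.8393) = 17.054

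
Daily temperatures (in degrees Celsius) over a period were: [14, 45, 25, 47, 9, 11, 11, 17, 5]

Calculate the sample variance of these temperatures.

241.2778

Step 1: Compute the mean: (14 + 45 + 25 + 47 + 9 + 11 + 11 + 17 + 5) / 9 = 20.4444
Step 2: Compute squared deviations from the mean:
  (14 - 20.4444)^2 = 41.5309
  (45 - 20.4444)^2 = 602.9753
  (25 - 20.4444)^2 = 20.7531
  (47 - 20.4444)^2 = 705.1975
  (9 - 20.4444)^2 = 130.9753
  (11 - 20.4444)^2 = 89.1975
  (11 - 20.4444)^2 = 89.1975
  (17 - 20.4444)^2 = 11.8642
  (5 - 20.4444)^2 = 238.5309
Step 3: Sum of squared deviations = 1930.2222
Step 4: Sample variance = 1930.2222 / 8 = 241.2778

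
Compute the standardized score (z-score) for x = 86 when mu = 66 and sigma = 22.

0.9091

Step 1: Recall the z-score formula: z = (x - mu) / sigma
Step 2: Substitute values: z = (86 - 66) / 22
Step 3: z = 20 / 22 = 0.9091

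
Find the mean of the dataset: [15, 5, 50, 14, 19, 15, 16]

19.1429

Step 1: Sum all values: 15 + 5 + 50 + 14 + 19 + 15 + 16 = 134
Step 2: Count the number of values: n = 7
Step 3: Mean = sum / n = 134 / 7 = 19.1429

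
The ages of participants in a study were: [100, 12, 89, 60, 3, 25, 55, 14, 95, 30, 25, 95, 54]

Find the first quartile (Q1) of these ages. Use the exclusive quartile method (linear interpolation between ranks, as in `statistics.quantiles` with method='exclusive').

19.5

Step 1: Sort the data: [3, 12, 14, 25, 25, 30, 54, 55, 60, 89, 95, 95, 100]
Step 2: n = 13
Step 3: Using the exclusive quartile method:
  Q1 = 19.5
  Q2 (median) = 54
  Q3 = 92
  IQR = Q3 - Q1 = 92 - 19.5 = 72.5
Step 4: Q1 = 19.5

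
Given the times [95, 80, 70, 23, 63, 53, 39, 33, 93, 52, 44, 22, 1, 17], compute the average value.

48.9286

Step 1: Sum all values: 95 + 80 + 70 + 23 + 63 + 53 + 39 + 33 + 93 + 52 + 44 + 22 + 1 + 17 = 685
Step 2: Count the number of values: n = 14
Step 3: Mean = sum / n = 685 / 14 = 48.9286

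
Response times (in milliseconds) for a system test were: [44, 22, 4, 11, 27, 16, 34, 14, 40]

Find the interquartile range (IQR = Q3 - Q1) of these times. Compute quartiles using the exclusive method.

24.5

Step 1: Sort the data: [4, 11, 14, 16, 22, 27, 34, 40, 44]
Step 2: n = 9
Step 3: Using the exclusive quartile method:
  Q1 = 12.5
  Q2 (median) = 22
  Q3 = 37
  IQR = Q3 - Q1 = 37 - 12.5 = 24.5
Step 4: IQR = 24.5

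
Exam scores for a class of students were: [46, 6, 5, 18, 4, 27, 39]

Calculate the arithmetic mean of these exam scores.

20.7143

Step 1: Sum all values: 46 + 6 + 5 + 18 + 4 + 27 + 39 = 145
Step 2: Count the number of values: n = 7
Step 3: Mean = sum / n = 145 / 7 = 20.7143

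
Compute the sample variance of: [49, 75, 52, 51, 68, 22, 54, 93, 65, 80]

393.4333

Step 1: Compute the mean: (49 + 75 + 52 + 51 + 68 + 22 + 54 + 93 + 65 + 80) / 10 = 60.9
Step 2: Compute squared deviations from the mean:
  (49 - 60.9)^2 = 141.61
  (75 - 60.9)^2 = 198.81
  (52 - 60.9)^2 = 79.21
  (51 - 60.9)^2 = 98.01
  (68 - 60.9)^2 = 50.41
  (22 - 60.9)^2 = 1513.21
  (54 - 60.9)^2 = 47.61
  (93 - 60.9)^2 = 1030.41
  (65 - 60.9)^2 = 16.81
  (80 - 60.9)^2 = 364.81
Step 3: Sum of squared deviations = 3540.9
Step 4: Sample variance = 3540.9 / 9 = 393.4333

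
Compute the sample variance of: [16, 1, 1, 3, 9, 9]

35.1

Step 1: Compute the mean: (16 + 1 + 1 + 3 + 9 + 9) / 6 = 6.5
Step 2: Compute squared deviations from the mean:
  (16 - 6.5)^2 = 90.25
  (1 - 6.5)^2 = 30.25
  (1 - 6.5)^2 = 30.25
  (3 - 6.5)^2 = 12.25
  (9 - 6.5)^2 = 6.25
  (9 - 6.5)^2 = 6.25
Step 3: Sum of squared deviations = 175.5
Step 4: Sample variance = 175.5 / 5 = 35.1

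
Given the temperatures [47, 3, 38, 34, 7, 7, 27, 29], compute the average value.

24

Step 1: Sum all values: 47 + 3 + 38 + 34 + 7 + 7 + 27 + 29 = 192
Step 2: Count the number of values: n = 8
Step 3: Mean = sum / n = 192 / 8 = 24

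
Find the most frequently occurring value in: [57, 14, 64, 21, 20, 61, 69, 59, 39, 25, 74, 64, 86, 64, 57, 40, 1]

64

Step 1: Count the frequency of each value:
  1: appears 1 time(s)
  14: appears 1 time(s)
  20: appears 1 time(s)
  21: appears 1 time(s)
  25: appears 1 time(s)
  39: appears 1 time(s)
  40: appears 1 time(s)
  57: appears 2 time(s)
  59: appears 1 time(s)
  61: appears 1 time(s)
  64: appears 3 time(s)
  69: appears 1 time(s)
  74: appears 1 time(s)
  86: appears 1 time(s)
Step 2: The value 64 appears most frequently (3 times).
Step 3: Mode = 64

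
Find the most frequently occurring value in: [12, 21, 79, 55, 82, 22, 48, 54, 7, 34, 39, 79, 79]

79

Step 1: Count the frequency of each value:
  7: appears 1 time(s)
  12: appears 1 time(s)
  21: appears 1 time(s)
  22: appears 1 time(s)
  34: appears 1 time(s)
  39: appears 1 time(s)
  48: appears 1 time(s)
  54: appears 1 time(s)
  55: appears 1 time(s)
  79: appears 3 time(s)
  82: appears 1 time(s)
Step 2: The value 79 appears most frequently (3 times).
Step 3: Mode = 79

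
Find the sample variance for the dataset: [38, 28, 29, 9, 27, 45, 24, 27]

109.6964

Step 1: Compute the mean: (38 + 28 + 29 + 9 + 27 + 45 + 24 + 27) / 8 = 28.375
Step 2: Compute squared deviations from the mean:
  (38 - 28.375)^2 = 92.6406
  (28 - 28.375)^2 = 0.1406
  (29 - 28.375)^2 = 0.3906
  (9 - 28.375)^2 = 375.3906
  (27 - 28.375)^2 = 1.8906
  (45 - 28.375)^2 = 276.3906
  (24 - 28.375)^2 = 19.1406
  (27 - 28.375)^2 = 1.8906
Step 3: Sum of squared deviations = 767.875
Step 4: Sample variance = 767.875 / 7 = 109.6964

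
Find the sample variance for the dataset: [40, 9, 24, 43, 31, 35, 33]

129.5714

Step 1: Compute the mean: (40 + 9 + 24 + 43 + 31 + 35 + 33) / 7 = 30.7143
Step 2: Compute squared deviations from the mean:
  (40 - 30.7143)^2 = 86.2245
  (9 - 30.7143)^2 = 471.5102
  (24 - 30.7143)^2 = 45.0816
  (43 - 30.7143)^2 = 150.9388
  (31 - 30.7143)^2 = 0.0816
  (35 - 30.7143)^2 = 18.3673
  (33 - 30.7143)^2 = 5.2245
Step 3: Sum of squared deviations = 777.4286
Step 4: Sample variance = 777.4286 / 6 = 129.5714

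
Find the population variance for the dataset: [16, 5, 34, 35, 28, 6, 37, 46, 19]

183.6543

Step 1: Compute the mean: (16 + 5 + 34 + 35 + 28 + 6 + 37 + 46 + 19) / 9 = 25.1111
Step 2: Compute squared deviations from the mean:
  (16 - 25.1111)^2 = 83.0123
  (5 - 25.1111)^2 = 404.4568
  (34 - 25.1111)^2 = 79.0123
  (35 - 25.1111)^2 = 97.7901
  (28 - 25.1111)^2 = 8.3457
  (6 - 25.1111)^2 = 365.2346
  (37 - 25.1111)^2 = 141.3457
  (46 - 25.1111)^2 = 436.3457
  (19 - 25.1111)^2 = 37.3457
Step 3: Sum of squared deviations = 1652.8889
Step 4: Population variance = 1652.8889 / 9 = 183.6543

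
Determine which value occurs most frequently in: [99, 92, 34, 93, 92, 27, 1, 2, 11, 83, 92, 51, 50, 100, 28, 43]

92

Step 1: Count the frequency of each value:
  1: appears 1 time(s)
  2: appears 1 time(s)
  11: appears 1 time(s)
  27: appears 1 time(s)
  28: appears 1 time(s)
  34: appears 1 time(s)
  43: appears 1 time(s)
  50: appears 1 time(s)
  51: appears 1 time(s)
  83: appears 1 time(s)
  92: appears 3 time(s)
  93: appears 1 time(s)
  99: appears 1 time(s)
  100: appears 1 time(s)
Step 2: The value 92 appears most frequently (3 times).
Step 3: Mode = 92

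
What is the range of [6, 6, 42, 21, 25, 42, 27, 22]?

36

Step 1: Identify the maximum value: max = 42
Step 2: Identify the minimum value: min = 6
Step 3: Range = max - min = 42 - 6 = 36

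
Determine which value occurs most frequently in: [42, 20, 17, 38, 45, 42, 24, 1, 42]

42

Step 1: Count the frequency of each value:
  1: appears 1 time(s)
  17: appears 1 time(s)
  20: appears 1 time(s)
  24: appears 1 time(s)
  38: appears 1 time(s)
  42: appears 3 time(s)
  45: appears 1 time(s)
Step 2: The value 42 appears most frequently (3 times).
Step 3: Mode = 42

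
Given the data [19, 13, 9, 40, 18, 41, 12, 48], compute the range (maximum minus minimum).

39

Step 1: Identify the maximum value: max = 48
Step 2: Identify the minimum value: min = 9
Step 3: Range = max - min = 48 - 9 = 39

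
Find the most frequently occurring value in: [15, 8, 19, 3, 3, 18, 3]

3

Step 1: Count the frequency of each value:
  3: appears 3 time(s)
  8: appears 1 time(s)
  15: appears 1 time(s)
  18: appears 1 time(s)
  19: appears 1 time(s)
Step 2: The value 3 appears most frequently (3 times).
Step 3: Mode = 3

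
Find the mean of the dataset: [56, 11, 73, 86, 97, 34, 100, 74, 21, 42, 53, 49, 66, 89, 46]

59.8

Step 1: Sum all values: 56 + 11 + 73 + 86 + 97 + 34 + 100 + 74 + 21 + 42 + 53 + 49 + 66 + 89 + 46 = 897
Step 2: Count the number of values: n = 15
Step 3: Mean = sum / n = 897 / 15 = 59.8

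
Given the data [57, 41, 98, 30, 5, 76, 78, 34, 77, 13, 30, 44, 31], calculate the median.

41

Step 1: Sort the data in ascending order: [5, 13, 30, 30, 31, 34, 41, 44, 57, 76, 77, 78, 98]
Step 2: The number of values is n = 13.
Step 3: Since n is odd, the median is the middle value at position 7: 41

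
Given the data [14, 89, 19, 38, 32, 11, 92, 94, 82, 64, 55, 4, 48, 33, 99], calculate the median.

48

Step 1: Sort the data in ascending order: [4, 11, 14, 19, 32, 33, 38, 48, 55, 64, 82, 89, 92, 94, 99]
Step 2: The number of values is n = 15.
Step 3: Since n is odd, the median is the middle value at position 8: 48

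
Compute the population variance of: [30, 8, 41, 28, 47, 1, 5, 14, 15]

235.1111

Step 1: Compute the mean: (30 + 8 + 41 + 28 + 47 + 1 + 5 + 14 + 15) / 9 = 21
Step 2: Compute squared deviations from the mean:
  (30 - 21)^2 = 81
  (8 - 21)^2 = 169
  (41 - 21)^2 = 400
  (28 - 21)^2 = 49
  (47 - 21)^2 = 676
  (1 - 21)^2 = 400
  (5 - 21)^2 = 256
  (14 - 21)^2 = 49
  (15 - 21)^2 = 36
Step 3: Sum of squared deviations = 2116
Step 4: Population variance = 2116 / 9 = 235.1111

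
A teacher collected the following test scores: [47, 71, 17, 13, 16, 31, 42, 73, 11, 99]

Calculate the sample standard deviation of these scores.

30.3681

Step 1: Compute the mean: 42
Step 2: Sum of squared deviations from the mean: 8300
Step 3: Sample variance = 8300 / 9 = 922.2222
Step 4: Standard deviation = sqrt(922.2222) = 30.3681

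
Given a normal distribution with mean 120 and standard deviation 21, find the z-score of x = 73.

-2.2381

Step 1: Recall the z-score formula: z = (x - mu) / sigma
Step 2: Substitute values: z = (73 - 120) / 21
Step 3: z = -47 / 21 = -2.2381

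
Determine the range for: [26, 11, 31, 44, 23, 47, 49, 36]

38

Step 1: Identify the maximum value: max = 49
Step 2: Identify the minimum value: min = 11
Step 3: Range = max - min = 49 - 11 = 38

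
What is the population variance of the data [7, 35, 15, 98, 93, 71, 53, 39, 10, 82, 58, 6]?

1046.3542

Step 1: Compute the mean: (7 + 35 + 15 + 98 + 93 + 71 + 53 + 39 + 10 + 82 + 58 + 6) / 12 = 47.25
Step 2: Compute squared deviations from the mean:
  (7 - 47.25)^2 = 1620.0625
  (35 - 47.25)^2 = 150.0625
  (15 - 47.25)^2 = 1040.0625
  (98 - 47.25)^2 = 2575.5625
  (93 - 47.25)^2 = 2093.0625
  (71 - 47.25)^2 = 564.0625
  (53 - 47.25)^2 = 33.0625
  (39 - 47.25)^2 = 68.0625
  (10 - 47.25)^2 = 1387.5625
  (82 - 47.25)^2 = 1207.5625
  (58 - 47.25)^2 = 115.5625
  (6 - 47.25)^2 = 1701.5625
Step 3: Sum of squared deviations = 12556.25
Step 4: Population variance = 12556.25 / 12 = 1046.3542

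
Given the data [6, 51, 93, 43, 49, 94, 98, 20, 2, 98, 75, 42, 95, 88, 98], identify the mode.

98

Step 1: Count the frequency of each value:
  2: appears 1 time(s)
  6: appears 1 time(s)
  20: appears 1 time(s)
  42: appears 1 time(s)
  43: appears 1 time(s)
  49: appears 1 time(s)
  51: appears 1 time(s)
  75: appears 1 time(s)
  88: appears 1 time(s)
  93: appears 1 time(s)
  94: appears 1 time(s)
  95: appears 1 time(s)
  98: appears 3 time(s)
Step 2: The value 98 appears most frequently (3 times).
Step 3: Mode = 98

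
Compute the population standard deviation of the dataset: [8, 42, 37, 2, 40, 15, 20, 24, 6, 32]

13.98

Step 1: Compute the mean: 22.6
Step 2: Sum of squared deviations from the mean: 1954.4
Step 3: Population variance = 1954.4 / 10 = 195.44
Step 4: Standard deviation = sqrt(195.44) = 13.98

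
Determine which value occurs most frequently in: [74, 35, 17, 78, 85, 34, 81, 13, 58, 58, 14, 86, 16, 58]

58

Step 1: Count the frequency of each value:
  13: appears 1 time(s)
  14: appears 1 time(s)
  16: appears 1 time(s)
  17: appears 1 time(s)
  34: appears 1 time(s)
  35: appears 1 time(s)
  58: appears 3 time(s)
  74: appears 1 time(s)
  78: appears 1 time(s)
  81: appears 1 time(s)
  85: appears 1 time(s)
  86: appears 1 time(s)
Step 2: The value 58 appears most frequently (3 times).
Step 3: Mode = 58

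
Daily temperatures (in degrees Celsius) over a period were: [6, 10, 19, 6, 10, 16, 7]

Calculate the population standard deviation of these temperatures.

4.7164

Step 1: Compute the mean: 10.5714
Step 2: Sum of squared deviations from the mean: 155.7143
Step 3: Population variance = 155.7143 / 7 = 22.2449
Step 4: Standard deviation = sqrt(22.2449) = 4.7164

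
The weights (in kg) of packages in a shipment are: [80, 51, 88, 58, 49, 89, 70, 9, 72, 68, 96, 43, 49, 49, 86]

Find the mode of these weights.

49

Step 1: Count the frequency of each value:
  9: appears 1 time(s)
  43: appears 1 time(s)
  49: appears 3 time(s)
  51: appears 1 time(s)
  58: appears 1 time(s)
  68: appears 1 time(s)
  70: appears 1 time(s)
  72: appears 1 time(s)
  80: appears 1 time(s)
  86: appears 1 time(s)
  88: appears 1 time(s)
  89: appears 1 time(s)
  96: appears 1 time(s)
Step 2: The value 49 appears most frequently (3 times).
Step 3: Mode = 49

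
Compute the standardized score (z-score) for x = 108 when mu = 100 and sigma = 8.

1

Step 1: Recall the z-score formula: z = (x - mu) / sigma
Step 2: Substitute values: z = (108 - 100) / 8
Step 3: z = 8 / 8 = 1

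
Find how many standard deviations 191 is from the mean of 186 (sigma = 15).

0.3333

Step 1: Recall the z-score formula: z = (x - mu) / sigma
Step 2: Substitute values: z = (191 - 186) / 15
Step 3: z = 5 / 15 = 0.3333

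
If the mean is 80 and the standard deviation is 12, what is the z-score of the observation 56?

-2

Step 1: Recall the z-score formula: z = (x - mu) / sigma
Step 2: Substitute values: z = (56 - 80) / 12
Step 3: z = -24 / 12 = -2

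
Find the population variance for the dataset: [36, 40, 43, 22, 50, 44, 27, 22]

99.5

Step 1: Compute the mean: (36 + 40 + 43 + 22 + 50 + 44 + 27 + 22) / 8 = 35.5
Step 2: Compute squared deviations from the mean:
  (36 - 35.5)^2 = 0.25
  (40 - 35.5)^2 = 20.25
  (43 - 35.5)^2 = 56.25
  (22 - 35.5)^2 = 182.25
  (50 - 35.5)^2 = 210.25
  (44 - 35.5)^2 = 72.25
  (27 - 35.5)^2 = 72.25
  (22 - 35.5)^2 = 182.25
Step 3: Sum of squared deviations = 796
Step 4: Population variance = 796 / 8 = 99.5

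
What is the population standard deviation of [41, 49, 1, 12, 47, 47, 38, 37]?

16.6208

Step 1: Compute the mean: 34
Step 2: Sum of squared deviations from the mean: 2210
Step 3: Population variance = 2210 / 8 = 276.25
Step 4: Standard deviation = sqrt(276.25) = 16.6208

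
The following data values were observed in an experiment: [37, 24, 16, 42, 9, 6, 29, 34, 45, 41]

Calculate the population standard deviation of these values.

13.327

Step 1: Compute the mean: 28.3
Step 2: Sum of squared deviations from the mean: 1776.1
Step 3: Population variance = 1776.1 / 10 = 177.61
Step 4: Standard deviation = sqrt(177.61) = 13.327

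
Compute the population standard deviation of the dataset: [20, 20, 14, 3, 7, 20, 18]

6.4555

Step 1: Compute the mean: 14.5714
Step 2: Sum of squared deviations from the mean: 291.7143
Step 3: Population variance = 291.7143 / 7 = 41.6735
Step 4: Standard deviation = sqrt(41.6735) = 6.4555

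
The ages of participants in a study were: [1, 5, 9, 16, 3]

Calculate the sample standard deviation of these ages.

5.933

Step 1: Compute the mean: 6.8
Step 2: Sum of squared deviations from the mean: 140.8
Step 3: Sample variance = 140.8 / 4 = 35.2
Step 4: Standard deviation = sqrt(35.2) = 5.933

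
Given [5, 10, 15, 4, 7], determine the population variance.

15.76

Step 1: Compute the mean: (5 + 10 + 15 + 4 + 7) / 5 = 8.2
Step 2: Compute squared deviations from the mean:
  (5 - 8.2)^2 = 10.24
  (10 - 8.2)^2 = 3.24
  (15 - 8.2)^2 = 46.24
  (4 - 8.2)^2 = 17.64
  (7 - 8.2)^2 = 1.44
Step 3: Sum of squared deviations = 78.8
Step 4: Population variance = 78.8 / 5 = 15.76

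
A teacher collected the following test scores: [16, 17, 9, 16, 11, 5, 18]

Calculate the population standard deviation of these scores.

4.5175

Step 1: Compute the mean: 13.1429
Step 2: Sum of squared deviations from the mean: 142.8571
Step 3: Population variance = 142.8571 / 7 = 20.4082
Step 4: Standard deviation = sqrt(20.4082) = 4.5175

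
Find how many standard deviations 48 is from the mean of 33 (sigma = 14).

1.0714

Step 1: Recall the z-score formula: z = (x - mu) / sigma
Step 2: Substitute values: z = (48 - 33) / 14
Step 3: z = 15 / 14 = 1.0714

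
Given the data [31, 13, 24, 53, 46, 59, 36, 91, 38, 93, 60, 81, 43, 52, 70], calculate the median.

52

Step 1: Sort the data in ascending order: [13, 24, 31, 36, 38, 43, 46, 52, 53, 59, 60, 70, 81, 91, 93]
Step 2: The number of values is n = 15.
Step 3: Since n is odd, the median is the middle value at position 8: 52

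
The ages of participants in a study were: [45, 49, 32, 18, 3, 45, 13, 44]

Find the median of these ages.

38

Step 1: Sort the data in ascending order: [3, 13, 18, 32, 44, 45, 45, 49]
Step 2: The number of values is n = 8.
Step 3: Since n is even, the median is the average of positions 4 and 5:
  Median = (32 + 44) / 2 = 38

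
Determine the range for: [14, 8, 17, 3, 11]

14

Step 1: Identify the maximum value: max = 17
Step 2: Identify the minimum value: min = 3
Step 3: Range = max - min = 17 - 3 = 14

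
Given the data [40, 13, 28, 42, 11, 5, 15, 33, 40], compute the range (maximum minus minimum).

37

Step 1: Identify the maximum value: max = 42
Step 2: Identify the minimum value: min = 5
Step 3: Range = max - min = 42 - 5 = 37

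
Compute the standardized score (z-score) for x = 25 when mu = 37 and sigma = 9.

-1.3333

Step 1: Recall the z-score formula: z = (x - mu) / sigma
Step 2: Substitute values: z = (25 - 37) / 9
Step 3: z = -12 / 9 = -1.3333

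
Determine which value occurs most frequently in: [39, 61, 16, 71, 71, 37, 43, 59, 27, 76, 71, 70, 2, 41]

71

Step 1: Count the frequency of each value:
  2: appears 1 time(s)
  16: appears 1 time(s)
  27: appears 1 time(s)
  37: appears 1 time(s)
  39: appears 1 time(s)
  41: appears 1 time(s)
  43: appears 1 time(s)
  59: appears 1 time(s)
  61: appears 1 time(s)
  70: appears 1 time(s)
  71: appears 3 time(s)
  76: appears 1 time(s)
Step 2: The value 71 appears most frequently (3 times).
Step 3: Mode = 71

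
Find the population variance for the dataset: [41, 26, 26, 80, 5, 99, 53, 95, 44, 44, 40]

796.7438

Step 1: Compute the mean: (41 + 26 + 26 + 80 + 5 + 99 + 53 + 95 + 44 + 44 + 40) / 11 = 50.2727
Step 2: Compute squared deviations from the mean:
  (41 - 50.2727)^2 = 85.9835
  (26 - 50.2727)^2 = 589.1653
  (26 - 50.2727)^2 = 589.1653
  (80 - 50.2727)^2 = 883.7107
  (5 - 50.2727)^2 = 2049.6198
  (99 - 50.2727)^2 = 2374.3471
  (53 - 50.2727)^2 = 7.438
  (95 - 50.2727)^2 = 2000.5289
  (44 - 50.2727)^2 = 39.3471
  (44 - 50.2727)^2 = 39.3471
  (40 - 50.2727)^2 = 105.5289
Step 3: Sum of squared deviations = 8764.1818
Step 4: Population variance = 8764.1818 / 11 = 796.7438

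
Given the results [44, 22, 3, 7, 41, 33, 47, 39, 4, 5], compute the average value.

24.5

Step 1: Sum all values: 44 + 22 + 3 + 7 + 41 + 33 + 47 + 39 + 4 + 5 = 245
Step 2: Count the number of values: n = 10
Step 3: Mean = sum / n = 245 / 10 = 24.5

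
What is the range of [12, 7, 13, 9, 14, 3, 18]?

15

Step 1: Identify the maximum value: max = 18
Step 2: Identify the minimum value: min = 3
Step 3: Range = max - min = 18 - 3 = 15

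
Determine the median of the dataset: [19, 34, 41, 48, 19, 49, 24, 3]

29

Step 1: Sort the data in ascending order: [3, 19, 19, 24, 34, 41, 48, 49]
Step 2: The number of values is n = 8.
Step 3: Since n is even, the median is the average of positions 4 and 5:
  Median = (24 + 34) / 2 = 29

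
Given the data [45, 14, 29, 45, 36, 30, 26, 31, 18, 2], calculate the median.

29.5

Step 1: Sort the data in ascending order: [2, 14, 18, 26, 29, 30, 31, 36, 45, 45]
Step 2: The number of values is n = 10.
Step 3: Since n is even, the median is the average of positions 5 and 6:
  Median = (29 + 30) / 2 = 29.5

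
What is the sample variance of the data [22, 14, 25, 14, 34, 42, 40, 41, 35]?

125.75

Step 1: Compute the mean: (22 + 14 + 25 + 14 + 34 + 42 + 40 + 41 + 35) / 9 = 29.6667
Step 2: Compute squared deviations from the mean:
  (22 - 29.6667)^2 = 58.7778
  (14 - 29.6667)^2 = 245.4444
  (25 - 29.6667)^2 = 21.7778
  (14 - 29.6667)^2 = 245.4444
  (34 - 29.6667)^2 = 18.7778
  (42 - 29.6667)^2 = 152.1111
  (40 - 29.6667)^2 = 106.7778
  (41 - 29.6667)^2 = 128.4444
  (35 - 29.6667)^2 = 28.4444
Step 3: Sum of squared deviations = 1006
Step 4: Sample variance = 1006 / 8 = 125.75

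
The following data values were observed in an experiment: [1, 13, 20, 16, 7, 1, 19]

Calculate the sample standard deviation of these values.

8.0623

Step 1: Compute the mean: 11
Step 2: Sum of squared deviations from the mean: 390
Step 3: Sample variance = 390 / 6 = 65
Step 4: Standard deviation = sqrt(65) = 8.0623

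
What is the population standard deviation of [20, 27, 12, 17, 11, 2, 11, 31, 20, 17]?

7.9725

Step 1: Compute the mean: 16.8
Step 2: Sum of squared deviations from the mean: 635.6
Step 3: Population variance = 635.6 / 10 = 63.56
Step 4: Standard deviation = sqrt(63.56) = 7.9725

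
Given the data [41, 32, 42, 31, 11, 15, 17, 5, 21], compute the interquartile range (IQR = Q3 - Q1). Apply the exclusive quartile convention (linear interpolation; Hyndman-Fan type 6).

23.5

Step 1: Sort the data: [5, 11, 15, 17, 21, 31, 32, 41, 42]
Step 2: n = 9
Step 3: Using the exclusive quartile method:
  Q1 = 13
  Q2 (median) = 21
  Q3 = 36.5
  IQR = Q3 - Q1 = 36.5 - 13 = 23.5
Step 4: IQR = 23.5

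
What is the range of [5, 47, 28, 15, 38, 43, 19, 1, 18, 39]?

46

Step 1: Identify the maximum value: max = 47
Step 2: Identify the minimum value: min = 1
Step 3: Range = max - min = 47 - 1 = 46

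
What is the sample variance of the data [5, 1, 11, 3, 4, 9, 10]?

14.8095

Step 1: Compute the mean: (5 + 1 + 11 + 3 + 4 + 9 + 10) / 7 = 6.1429
Step 2: Compute squared deviations from the mean:
  (5 - 6.1429)^2 = 1.3061
  (1 - 6.1429)^2 = 26.449
  (11 - 6.1429)^2 = 23.5918
  (3 - 6.1429)^2 = 9.8776
  (4 - 6.1429)^2 = 4.5918
  (9 - 6.1429)^2 = 8.1633
  (10 - 6.1429)^2 = 14.8776
Step 3: Sum of squared deviations = 88.8571
Step 4: Sample variance = 88.8571 / 6 = 14.8095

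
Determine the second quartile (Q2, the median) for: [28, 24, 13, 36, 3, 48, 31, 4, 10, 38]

26

Step 1: Sort the data: [3, 4, 10, 13, 24, 28, 31, 36, 38, 48]
Step 2: n = 10
Step 3: Q2 is the median. Since n is even, it is the average of the values at positions 5 and 6:
  Q2 = (24 + 28) / 2 = 26
Step 4: Q2 = 26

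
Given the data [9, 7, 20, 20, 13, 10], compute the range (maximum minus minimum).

13

Step 1: Identify the maximum value: max = 20
Step 2: Identify the minimum value: min = 7
Step 3: Range = max - min = 20 - 7 = 13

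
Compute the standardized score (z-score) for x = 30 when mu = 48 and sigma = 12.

-1.5

Step 1: Recall the z-score formula: z = (x - mu) / sigma
Step 2: Substitute values: z = (30 - 48) / 12
Step 3: z = -18 / 12 = -1.5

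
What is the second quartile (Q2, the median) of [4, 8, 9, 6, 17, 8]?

8

Step 1: Sort the data: [4, 6, 8, 8, 9, 17]
Step 2: n = 6
Step 3: Q2 is the median. Since n is even, it is the average of the values at positions 3 and 4:
  Q2 = (8 + 8) / 2 = 8
Step 4: Q2 = 8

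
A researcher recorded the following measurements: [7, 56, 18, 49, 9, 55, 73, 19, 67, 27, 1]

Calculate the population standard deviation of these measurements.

24.7323

Step 1: Compute the mean: 34.6364
Step 2: Sum of squared deviations from the mean: 6728.5455
Step 3: Population variance = 6728.5455 / 11 = 611.686
Step 4: Standard deviation = sqrt(611.686) = 24.7323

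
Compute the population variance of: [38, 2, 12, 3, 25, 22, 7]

151.6735

Step 1: Compute the mean: (38 + 2 + 12 + 3 + 25 + 22 + 7) / 7 = 15.5714
Step 2: Compute squared deviations from the mean:
  (38 - 15.5714)^2 = 503.0408
  (2 - 15.5714)^2 = 184.1837
  (12 - 15.5714)^2 = 12.7551
  (3 - 15.5714)^2 = 158.0408
  (25 - 15.5714)^2 = 88.898
  (22 - 15.5714)^2 = 41.3265
  (7 - 15.5714)^2 = 73.4694
Step 3: Sum of squared deviations = 1061.7143
Step 4: Population variance = 1061.7143 / 7 = 151.6735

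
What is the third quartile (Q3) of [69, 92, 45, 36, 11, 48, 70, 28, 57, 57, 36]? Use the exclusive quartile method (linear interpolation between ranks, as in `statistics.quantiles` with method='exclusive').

69

Step 1: Sort the data: [11, 28, 36, 36, 45, 48, 57, 57, 69, 70, 92]
Step 2: n = 11
Step 3: Using the exclusive quartile method:
  Q1 = 36
  Q2 (median) = 48
  Q3 = 69
  IQR = Q3 - Q1 = 69 - 36 = 33
Step 4: Q3 = 69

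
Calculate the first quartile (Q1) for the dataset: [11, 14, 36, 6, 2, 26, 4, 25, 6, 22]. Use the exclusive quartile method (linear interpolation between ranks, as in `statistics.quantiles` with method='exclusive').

5.5

Step 1: Sort the data: [2, 4, 6, 6, 11, 14, 22, 25, 26, 36]
Step 2: n = 10
Step 3: Using the exclusive quartile method:
  Q1 = 5.5
  Q2 (median) = 12.5
  Q3 = 25.25
  IQR = Q3 - Q1 = 25.25 - 5.5 = 19.75
Step 4: Q1 = 5.5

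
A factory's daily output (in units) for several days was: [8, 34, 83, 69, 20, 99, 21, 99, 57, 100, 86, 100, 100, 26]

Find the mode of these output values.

100

Step 1: Count the frequency of each value:
  8: appears 1 time(s)
  20: appears 1 time(s)
  21: appears 1 time(s)
  26: appears 1 time(s)
  34: appears 1 time(s)
  57: appears 1 time(s)
  69: appears 1 time(s)
  83: appears 1 time(s)
  86: appears 1 time(s)
  99: appears 2 time(s)
  100: appears 3 time(s)
Step 2: The value 100 appears most frequently (3 times).
Step 3: Mode = 100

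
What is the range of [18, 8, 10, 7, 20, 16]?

13

Step 1: Identify the maximum value: max = 20
Step 2: Identify the minimum value: min = 7
Step 3: Range = max - min = 20 - 7 = 13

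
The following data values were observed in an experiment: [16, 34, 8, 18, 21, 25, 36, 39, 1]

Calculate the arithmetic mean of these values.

22

Step 1: Sum all values: 16 + 34 + 8 + 18 + 21 + 25 + 36 + 39 + 1 = 198
Step 2: Count the number of values: n = 9
Step 3: Mean = sum / n = 198 / 9 = 22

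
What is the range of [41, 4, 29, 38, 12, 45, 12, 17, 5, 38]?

41

Step 1: Identify the maximum value: max = 45
Step 2: Identify the minimum value: min = 4
Step 3: Range = max - min = 45 - 4 = 41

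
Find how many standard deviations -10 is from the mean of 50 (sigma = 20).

-3

Step 1: Recall the z-score formula: z = (x - mu) / sigma
Step 2: Substitute values: z = (-10 - 50) / 20
Step 3: z = -60 / 20 = -3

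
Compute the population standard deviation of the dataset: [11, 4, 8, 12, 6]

2.9933

Step 1: Compute the mean: 8.2
Step 2: Sum of squared deviations from the mean: 44.8
Step 3: Population variance = 44.8 / 5 = 8.96
Step 4: Standard deviation = sqrt(8.96) = 2.9933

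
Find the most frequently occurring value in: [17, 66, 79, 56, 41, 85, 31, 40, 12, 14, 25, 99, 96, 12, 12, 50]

12

Step 1: Count the frequency of each value:
  12: appears 3 time(s)
  14: appears 1 time(s)
  17: appears 1 time(s)
  25: appears 1 time(s)
  31: appears 1 time(s)
  40: appears 1 time(s)
  41: appears 1 time(s)
  50: appears 1 time(s)
  56: appears 1 time(s)
  66: appears 1 time(s)
  79: appears 1 time(s)
  85: appears 1 time(s)
  96: appears 1 time(s)
  99: appears 1 time(s)
Step 2: The value 12 appears most frequently (3 times).
Step 3: Mode = 12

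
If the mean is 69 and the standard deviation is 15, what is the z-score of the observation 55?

-0.9333

Step 1: Recall the z-score formula: z = (x - mu) / sigma
Step 2: Substitute values: z = (55 - 69) / 15
Step 3: z = -14 / 15 = -0.9333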